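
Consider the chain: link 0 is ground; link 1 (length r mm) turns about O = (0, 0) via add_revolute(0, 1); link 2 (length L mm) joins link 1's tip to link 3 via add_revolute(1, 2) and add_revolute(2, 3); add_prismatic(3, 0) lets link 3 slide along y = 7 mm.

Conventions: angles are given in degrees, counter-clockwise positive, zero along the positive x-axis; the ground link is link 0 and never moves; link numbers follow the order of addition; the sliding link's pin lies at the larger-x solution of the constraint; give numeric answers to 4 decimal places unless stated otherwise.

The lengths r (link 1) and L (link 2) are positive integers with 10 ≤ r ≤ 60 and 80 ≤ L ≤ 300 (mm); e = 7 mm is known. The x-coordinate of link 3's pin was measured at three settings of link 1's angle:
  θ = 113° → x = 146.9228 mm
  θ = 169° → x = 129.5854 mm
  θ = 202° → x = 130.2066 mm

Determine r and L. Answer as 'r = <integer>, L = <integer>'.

constraint per measurement: (x − r cos θ)² + (r sin θ − e)² = L²
subtracting the θ₁ and θ₂ equations cancels the r² and L² terms:
r = (x₁² − x₂²) / (2[(x₁cos θ₁ + e sin θ₁) − (x₂cos θ₂ + e sin θ₂)]) = 32.0000 → r = 32
L² = (x₁ − r cos θ₁)² + (r sin θ₁ − e)² = 25920.9909 → L = 161.0000 → L = 161
check at θ₃=202°: x = 130.2066 (printed 130.2066) ✓

r = 32, L = 161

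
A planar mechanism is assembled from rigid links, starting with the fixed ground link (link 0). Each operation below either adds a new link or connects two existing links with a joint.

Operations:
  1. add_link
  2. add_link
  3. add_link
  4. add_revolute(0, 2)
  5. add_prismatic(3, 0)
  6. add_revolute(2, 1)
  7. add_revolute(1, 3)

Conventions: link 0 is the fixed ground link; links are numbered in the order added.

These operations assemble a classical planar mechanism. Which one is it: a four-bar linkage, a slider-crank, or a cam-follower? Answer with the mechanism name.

links: 4 (incl. ground); joints: 3 revolute, 1 prismatic, 0 higher (cam) pair, forming one closed loop
4 links, 3 revolutes + 1 prismatic in one loop → slider-crank

slider-crank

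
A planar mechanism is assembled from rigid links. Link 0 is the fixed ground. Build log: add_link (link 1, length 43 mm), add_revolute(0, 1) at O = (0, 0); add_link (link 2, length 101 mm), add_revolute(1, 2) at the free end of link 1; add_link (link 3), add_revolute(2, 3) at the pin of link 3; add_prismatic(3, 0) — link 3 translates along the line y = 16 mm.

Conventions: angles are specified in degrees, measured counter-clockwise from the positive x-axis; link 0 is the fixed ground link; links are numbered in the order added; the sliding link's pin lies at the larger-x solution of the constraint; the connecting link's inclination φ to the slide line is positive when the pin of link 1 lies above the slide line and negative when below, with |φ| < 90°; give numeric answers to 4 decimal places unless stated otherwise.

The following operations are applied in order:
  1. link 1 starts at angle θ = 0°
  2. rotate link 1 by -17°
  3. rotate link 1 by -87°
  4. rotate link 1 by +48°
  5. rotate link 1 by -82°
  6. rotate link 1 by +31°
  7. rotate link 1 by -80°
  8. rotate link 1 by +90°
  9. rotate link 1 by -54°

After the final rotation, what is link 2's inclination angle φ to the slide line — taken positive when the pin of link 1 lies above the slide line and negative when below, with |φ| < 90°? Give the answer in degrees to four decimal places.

geometry: r = 43 mm, L = 101 mm, e = 16 mm; θ starts at 0°
rotate link 1 by -17°: θ ← 0° -17° = -17°
rotate link 1 by -87°: θ ← -17° -87° = -104°
rotate link 1 by +48°: θ ← -104° +48° = -56°
rotate link 1 by -82°: θ ← -56° -82° = -138°
rotate link 1 by +31°: θ ← -138° +31° = -107°
rotate link 1 by -80°: θ ← -107° -80° = -187°
rotate link 1 by +90°: θ ← -187° +90° = -97°
rotate link 1 by -54°: θ ← -97° -54° = -151°
h = r sin θ − e = -20.846814 − 16 = -36.846814
sin φ = h / L = -36.846814 / 101 = -0.36481994
φ = arcsin(-0.36481994) = -21.396502°

-21.3965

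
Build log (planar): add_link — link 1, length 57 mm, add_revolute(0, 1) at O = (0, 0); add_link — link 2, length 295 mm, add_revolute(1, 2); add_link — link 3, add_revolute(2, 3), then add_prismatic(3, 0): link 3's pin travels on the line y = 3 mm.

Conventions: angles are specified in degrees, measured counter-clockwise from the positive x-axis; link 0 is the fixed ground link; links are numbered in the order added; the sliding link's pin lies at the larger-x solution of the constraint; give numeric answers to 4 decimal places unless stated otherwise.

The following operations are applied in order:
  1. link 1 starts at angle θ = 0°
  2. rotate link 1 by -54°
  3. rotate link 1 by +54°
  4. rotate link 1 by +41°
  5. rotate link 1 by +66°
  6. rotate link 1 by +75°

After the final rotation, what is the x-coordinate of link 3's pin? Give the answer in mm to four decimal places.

geometry: r = 57 mm, L = 295 mm, e = 3 mm; θ starts at 0°
rotate link 1 by -54°: θ ← 0° -54° = -54°
rotate link 1 by +54°: θ ← -54° +54° = 0°
rotate link 1 by +41°: θ ← 0° +41° = 41°
rotate link 1 by +66°: θ ← 41° +66° = 107°
rotate link 1 by +75°: θ ← 107° +75° = 182°
crank pin P = (r cos θ, r sin θ) = (-56.965277, -1.989271)
h = r sin θ − e = -1.989271 − 3 = -4.989271
x = r cos θ + √(L² − h²) = -56.965277 + 294.957806 = 237.992529

237.9925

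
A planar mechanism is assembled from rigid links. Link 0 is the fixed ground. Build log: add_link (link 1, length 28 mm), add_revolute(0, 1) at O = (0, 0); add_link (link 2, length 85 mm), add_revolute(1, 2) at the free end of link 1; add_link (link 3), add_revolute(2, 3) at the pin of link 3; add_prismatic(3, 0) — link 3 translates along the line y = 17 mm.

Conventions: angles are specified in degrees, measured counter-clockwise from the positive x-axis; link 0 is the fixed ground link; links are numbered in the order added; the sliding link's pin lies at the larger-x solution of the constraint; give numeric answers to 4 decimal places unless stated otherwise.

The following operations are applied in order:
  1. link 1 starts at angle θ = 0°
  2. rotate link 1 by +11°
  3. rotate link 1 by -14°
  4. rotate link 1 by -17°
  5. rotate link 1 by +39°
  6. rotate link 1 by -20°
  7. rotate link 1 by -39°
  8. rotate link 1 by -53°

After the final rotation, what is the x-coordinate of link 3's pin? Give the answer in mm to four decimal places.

geometry: r = 28 mm, L = 85 mm, e = 17 mm; θ starts at 0°
rotate link 1 by +11°: θ ← 0° +11° = 11°
rotate link 1 by -14°: θ ← 11° -14° = -3°
rotate link 1 by -17°: θ ← -3° -17° = -20°
rotate link 1 by +39°: θ ← -20° +39° = 19°
rotate link 1 by -20°: θ ← 19° -20° = -1°
rotate link 1 by -39°: θ ← -1° -39° = -40°
rotate link 1 by -53°: θ ← -40° -53° = -93°
crank pin P = (r cos θ, r sin θ) = (-1.465407, -27.961627)
h = r sin θ − e = -27.961627 − 17 = -44.961627
x = r cos θ + √(L² − h²) = -1.465407 + 72.134958 = 70.669551

70.6696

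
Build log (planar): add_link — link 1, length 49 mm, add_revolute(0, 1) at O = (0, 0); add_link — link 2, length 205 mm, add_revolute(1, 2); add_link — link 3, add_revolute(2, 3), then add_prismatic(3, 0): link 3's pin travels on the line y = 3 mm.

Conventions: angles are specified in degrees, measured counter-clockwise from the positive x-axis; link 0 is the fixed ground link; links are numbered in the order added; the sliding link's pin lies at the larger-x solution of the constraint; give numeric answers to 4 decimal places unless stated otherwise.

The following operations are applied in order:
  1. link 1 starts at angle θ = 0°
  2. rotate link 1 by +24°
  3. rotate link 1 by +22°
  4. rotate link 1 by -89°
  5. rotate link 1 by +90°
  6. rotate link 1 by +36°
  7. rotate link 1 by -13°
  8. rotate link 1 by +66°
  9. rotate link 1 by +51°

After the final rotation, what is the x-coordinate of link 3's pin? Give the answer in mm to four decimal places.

geometry: r = 49 mm, L = 205 mm, e = 3 mm; θ starts at 0°
rotate link 1 by +24°: θ ← 0° +24° = 24°
rotate link 1 by +22°: θ ← 24° +22° = 46°
rotate link 1 by -89°: θ ← 46° -89° = -43°
rotate link 1 by +90°: θ ← -43° +90° = 47°
rotate link 1 by +36°: θ ← 47° +36° = 83°
rotate link 1 by -13°: θ ← 83° -13° = 70°
rotate link 1 by +66°: θ ← 70° +66° = 136°
rotate link 1 by +51°: θ ← 136° +51° = 187°
crank pin P = (r cos θ, r sin θ) = (-48.634761, -5.971598)
h = r sin θ − e = -5.971598 − 3 = -8.971598
x = r cos θ + √(L² − h²) = -48.634761 + 204.803590 = 156.168828

156.1688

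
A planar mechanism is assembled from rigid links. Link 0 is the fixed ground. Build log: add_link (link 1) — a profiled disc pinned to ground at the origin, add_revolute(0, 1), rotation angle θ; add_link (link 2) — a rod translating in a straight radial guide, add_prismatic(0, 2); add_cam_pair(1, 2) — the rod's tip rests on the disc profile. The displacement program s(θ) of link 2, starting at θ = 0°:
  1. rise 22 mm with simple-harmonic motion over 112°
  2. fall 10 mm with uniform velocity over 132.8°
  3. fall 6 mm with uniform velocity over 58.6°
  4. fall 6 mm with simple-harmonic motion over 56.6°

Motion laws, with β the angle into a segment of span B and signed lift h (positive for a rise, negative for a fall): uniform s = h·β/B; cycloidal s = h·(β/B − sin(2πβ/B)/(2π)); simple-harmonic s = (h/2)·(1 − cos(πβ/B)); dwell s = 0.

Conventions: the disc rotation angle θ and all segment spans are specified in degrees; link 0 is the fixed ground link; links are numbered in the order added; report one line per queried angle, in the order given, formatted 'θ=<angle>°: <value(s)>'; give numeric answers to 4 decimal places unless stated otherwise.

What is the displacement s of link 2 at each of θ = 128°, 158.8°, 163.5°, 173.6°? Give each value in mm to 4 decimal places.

seg 1 [0°–112°] simple-harmonic, h=22: full span → s += 22 → s = 22.0000
seg 2 [112°–244.8°] uniform, h=-10: θ=128° here. β=16, B=132.8. -10·16/132.8 = -1.2048 → s = 20.7952
seg 2 [112°–244.8°] uniform, h=-10: θ=158.8° here. β=46.8, B=132.8. -10·46.8/132.8 = -3.5241 → s = 18.4759
seg 2 [112°–244.8°] uniform, h=-10: θ=163.5° here. β=51.5, B=132.8. -10·51.5/132.8 = -3.8780 → s = 18.1220
seg 2 [112°–244.8°] uniform, h=-10: θ=173.6° here. β=61.6, B=132.8. -10·61.6/132.8 = -4.6386 → s = 17.3614

θ=128°: 20.7952
θ=158.8°: 18.4759
θ=163.5°: 18.1220
θ=173.6°: 17.3614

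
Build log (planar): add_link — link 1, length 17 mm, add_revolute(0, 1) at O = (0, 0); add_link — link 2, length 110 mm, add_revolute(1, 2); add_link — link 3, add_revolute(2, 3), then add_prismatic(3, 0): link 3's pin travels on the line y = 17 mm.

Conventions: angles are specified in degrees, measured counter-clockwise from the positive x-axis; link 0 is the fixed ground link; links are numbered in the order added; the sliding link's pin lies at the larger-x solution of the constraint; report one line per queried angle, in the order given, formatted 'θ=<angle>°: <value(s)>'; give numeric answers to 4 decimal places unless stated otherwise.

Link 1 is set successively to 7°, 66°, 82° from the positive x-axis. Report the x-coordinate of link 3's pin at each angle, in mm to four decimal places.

geometry: r = 17 mm, L = 110 mm, e = 17 mm
θ=7°: crank pin P = (r cos θ, r sin θ) = (16.873285, 2.071779)
θ=7°: h = r sin θ − e = 2.071779 − 17 = -14.928221
θ=7°: x = r cos θ + √(L² − h²) = 16.873285 + 108.982330 = 125.855614
θ=66°: crank pin P = (r cos θ, r sin θ) = (6.914523, 15.530273)
θ=66°: h = r sin θ − e = 15.530273 − 17 = -1.469727
θ=66°: x = r cos θ + √(L² − h²) = 6.914523 + 109.990181 = 116.904704
θ=82°: crank pin P = (r cos θ, r sin θ) = (2.365943, 16.834557)
θ=82°: h = r sin θ − e = 16.834557 − 17 = -0.165443
θ=82°: x = r cos θ + √(L² − h²) = 2.365943 + 109.999876 = 112.365818

θ=7°: 125.8556
θ=66°: 116.9047
θ=82°: 112.3658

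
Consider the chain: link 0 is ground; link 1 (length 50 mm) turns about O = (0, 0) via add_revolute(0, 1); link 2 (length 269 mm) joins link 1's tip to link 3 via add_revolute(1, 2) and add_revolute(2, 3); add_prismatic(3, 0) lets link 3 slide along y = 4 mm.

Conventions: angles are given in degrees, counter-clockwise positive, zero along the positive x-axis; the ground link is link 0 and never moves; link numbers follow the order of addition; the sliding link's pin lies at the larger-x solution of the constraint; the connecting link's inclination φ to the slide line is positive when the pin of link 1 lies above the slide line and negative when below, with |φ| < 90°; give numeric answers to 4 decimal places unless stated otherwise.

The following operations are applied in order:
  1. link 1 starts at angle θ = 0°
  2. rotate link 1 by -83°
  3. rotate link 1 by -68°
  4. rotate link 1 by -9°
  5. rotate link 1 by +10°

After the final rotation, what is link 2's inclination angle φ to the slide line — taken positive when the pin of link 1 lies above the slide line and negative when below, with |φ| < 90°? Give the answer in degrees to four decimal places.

geometry: r = 50 mm, L = 269 mm, e = 4 mm; θ starts at 0°
rotate link 1 by -83°: θ ← 0° -83° = -83°
rotate link 1 by -68°: θ ← -83° -68° = -151°
rotate link 1 by -9°: θ ← -151° -9° = -160°
rotate link 1 by +10°: θ ← -160° +10° = -150°
h = r sin θ − e = -25.000000 − 4 = -29.000000
sin φ = h / L = -29.000000 / 269 = -0.10780669
φ = arcsin(-0.10780669) = -6.188896°

-6.1889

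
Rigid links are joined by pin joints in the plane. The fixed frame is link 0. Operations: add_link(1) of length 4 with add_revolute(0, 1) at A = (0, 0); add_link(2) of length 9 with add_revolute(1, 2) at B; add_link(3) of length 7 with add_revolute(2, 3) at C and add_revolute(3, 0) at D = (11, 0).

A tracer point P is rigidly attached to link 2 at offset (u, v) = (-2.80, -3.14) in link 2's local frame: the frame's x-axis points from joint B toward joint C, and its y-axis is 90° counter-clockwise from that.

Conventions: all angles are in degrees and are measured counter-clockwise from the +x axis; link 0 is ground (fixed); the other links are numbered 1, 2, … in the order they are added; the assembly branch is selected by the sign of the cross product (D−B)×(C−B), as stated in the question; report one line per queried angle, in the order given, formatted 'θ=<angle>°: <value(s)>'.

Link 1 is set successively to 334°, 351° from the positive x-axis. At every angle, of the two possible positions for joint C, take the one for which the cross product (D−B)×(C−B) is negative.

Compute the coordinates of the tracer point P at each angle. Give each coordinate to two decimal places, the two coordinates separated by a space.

A=(0,0), D=(11.00,0)
θ=334°: B = A + 4.00·(cos334°, sin334°) = (3.5952, -1.7535)
θ=334°: |BD| = 7.6096
θ=334°: circle(B,9.00) ∩ circle(D,7.00): a=5.9074, h=6.7899
θ=334°:   candidates: C₊=(7.7790,6.2149) cross=51.668; C₋=(10.9082,-6.9994) cross=-51.668
θ=334°:   branch - wants cross < 0 → take C=(10.9082,-6.9994) (cross=-51.668)
θ=334°: ex = (C−B)/|BC| = (0.8126,-0.5829); ey = (0.5829,0.8126)
θ=334°: P = B + -2.80·ex + -3.14·ey = (-0.5102,-2.6729)
θ=351°: B = A + 4.00·(cos351°, sin351°) = (3.9508, -0.6257)
θ=351°: |BD| = 7.0770
θ=351°: circle(B,9.00) ∩ circle(D,7.00): a=5.7993, h=6.8824
θ=351°:   candidates: C₊=(9.1188,6.7425) cross=48.707; C₋=(10.3359,-6.9684) cross=-48.707
θ=351°:   branch - wants cross < 0 → take C=(10.3359,-6.9684) (cross=-48.707)
θ=351°: ex = (C−B)/|BC| = (0.7095,-0.7047); ey = (0.7047,0.7095)
θ=351°: P = B + -2.80·ex + -3.14·ey = (-0.2486,-0.8802)

θ=334°: -0.51 -2.67
θ=351°: -0.25 -0.88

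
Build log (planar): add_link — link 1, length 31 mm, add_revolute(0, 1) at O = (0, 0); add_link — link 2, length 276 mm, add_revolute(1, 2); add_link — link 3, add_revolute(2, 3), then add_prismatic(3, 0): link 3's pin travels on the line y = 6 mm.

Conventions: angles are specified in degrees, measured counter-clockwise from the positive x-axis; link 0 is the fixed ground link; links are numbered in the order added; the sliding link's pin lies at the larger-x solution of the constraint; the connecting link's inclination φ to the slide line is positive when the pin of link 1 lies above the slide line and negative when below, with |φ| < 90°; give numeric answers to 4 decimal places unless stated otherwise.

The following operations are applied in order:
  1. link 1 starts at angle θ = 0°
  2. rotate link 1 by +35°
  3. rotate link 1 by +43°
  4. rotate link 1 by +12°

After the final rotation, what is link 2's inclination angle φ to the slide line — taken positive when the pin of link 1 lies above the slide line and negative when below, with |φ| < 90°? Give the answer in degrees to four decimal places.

geometry: r = 31 mm, L = 276 mm, e = 6 mm; θ starts at 0°
rotate link 1 by +35°: θ ← 0° +35° = 35°
rotate link 1 by +43°: θ ← 35° +43° = 78°
rotate link 1 by +12°: θ ← 78° +12° = 90°
h = r sin θ − e = 31.000000 − 6 = 25.000000
sin φ = h / L = 25.000000 / 276 = 0.09057971
φ = arcsin(0.09057971) = 5.196958°

5.1970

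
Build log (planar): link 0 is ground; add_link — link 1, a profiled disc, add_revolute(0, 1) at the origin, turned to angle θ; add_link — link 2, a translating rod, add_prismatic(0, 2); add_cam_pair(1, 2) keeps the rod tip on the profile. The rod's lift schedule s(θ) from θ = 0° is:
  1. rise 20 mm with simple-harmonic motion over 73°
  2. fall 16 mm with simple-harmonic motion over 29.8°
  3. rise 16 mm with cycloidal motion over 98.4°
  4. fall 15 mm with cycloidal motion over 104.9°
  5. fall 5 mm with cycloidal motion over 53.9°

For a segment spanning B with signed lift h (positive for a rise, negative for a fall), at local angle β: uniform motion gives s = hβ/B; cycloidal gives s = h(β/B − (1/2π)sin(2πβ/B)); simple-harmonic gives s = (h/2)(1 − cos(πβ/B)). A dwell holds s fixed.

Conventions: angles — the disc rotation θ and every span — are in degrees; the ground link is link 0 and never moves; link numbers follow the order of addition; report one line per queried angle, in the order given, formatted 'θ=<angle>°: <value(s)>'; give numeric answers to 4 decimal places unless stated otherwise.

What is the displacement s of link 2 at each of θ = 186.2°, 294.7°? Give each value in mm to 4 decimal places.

seg 1 [0°–73°] simple-harmonic, h=20: full span → s += 20 → s = 20.0000
seg 2 [73°–102.8°] simple-harmonic, h=-16: full span → s += -16 → s = 4.0000
seg 3 [102.8°–201.2°] cycloidal, h=16: θ=186.2° here. β=83.4, B=98.4. 16·(0.8476 − sin(2π·0.8476)/(2π)) = 15.6438 → s = 19.6438
seg 3 [102.8°–201.2°] cycloidal, h=16: full span → s += 16 → s = 20.0000
seg 4 [201.2°–306.1°] cycloidal, h=-15: θ=294.7° here. β=93.5, B=104.9. -15·(0.8913 − sin(2π·0.8913)/(2π)) = -14.8762 → s = 5.1238

θ=186.2°: 19.6438
θ=294.7°: 5.1238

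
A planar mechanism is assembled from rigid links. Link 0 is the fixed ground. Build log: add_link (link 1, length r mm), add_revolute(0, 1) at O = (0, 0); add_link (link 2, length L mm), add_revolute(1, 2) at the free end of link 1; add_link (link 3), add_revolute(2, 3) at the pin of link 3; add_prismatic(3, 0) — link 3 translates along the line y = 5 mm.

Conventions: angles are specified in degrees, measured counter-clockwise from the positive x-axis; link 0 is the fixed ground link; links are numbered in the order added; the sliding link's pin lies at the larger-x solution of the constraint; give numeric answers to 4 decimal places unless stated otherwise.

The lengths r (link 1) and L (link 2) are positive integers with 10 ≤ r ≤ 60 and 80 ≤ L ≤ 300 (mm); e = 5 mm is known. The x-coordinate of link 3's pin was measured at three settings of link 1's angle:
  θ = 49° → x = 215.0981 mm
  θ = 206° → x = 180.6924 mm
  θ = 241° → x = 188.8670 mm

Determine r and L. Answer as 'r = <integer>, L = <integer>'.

constraint per measurement: (x − r cos θ)² + (r sin θ − e)² = L²
subtracting the θ₁ and θ₂ equations cancels the r² and L² terms:
r = (x₁² − x₂²) / (2[(x₁cos θ₁ + e sin θ₁) − (x₂cos θ₂ + e sin θ₂)]) = 22.0000 → r = 22
L² = (x₁ − r cos θ₁)² + (r sin θ₁ − e)² = 40401.0063 → L = 201.0000 → L = 201
check at θ₃=241°: x = 188.8670 (printed 188.8670) ✓

r = 22, L = 201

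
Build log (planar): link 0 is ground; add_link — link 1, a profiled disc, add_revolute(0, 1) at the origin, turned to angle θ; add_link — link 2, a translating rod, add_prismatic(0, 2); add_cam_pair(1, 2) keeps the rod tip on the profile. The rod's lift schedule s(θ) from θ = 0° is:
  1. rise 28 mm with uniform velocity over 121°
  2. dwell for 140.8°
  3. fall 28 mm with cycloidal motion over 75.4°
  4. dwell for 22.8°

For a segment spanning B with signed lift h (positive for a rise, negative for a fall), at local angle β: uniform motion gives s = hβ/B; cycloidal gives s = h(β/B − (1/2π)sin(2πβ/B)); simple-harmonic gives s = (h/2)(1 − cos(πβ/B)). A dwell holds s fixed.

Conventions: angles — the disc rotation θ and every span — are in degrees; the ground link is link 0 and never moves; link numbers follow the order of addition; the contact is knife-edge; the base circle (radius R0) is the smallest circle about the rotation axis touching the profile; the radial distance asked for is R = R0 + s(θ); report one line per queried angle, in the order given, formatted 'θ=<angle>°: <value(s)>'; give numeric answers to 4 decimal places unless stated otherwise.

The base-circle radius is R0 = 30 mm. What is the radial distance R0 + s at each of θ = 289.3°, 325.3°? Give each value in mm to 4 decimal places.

seg 1 [0°–121°] uniform, h=28: full span → s += 28 → s = 28.0000
seg 2 [121°–261.8°] dwell: s stays 28.0000
seg 3 [261.8°–337.2°] cycloidal, h=-28: θ=289.3° here. β=27.5, B=75.4. -28·(0.3647 − sin(2π·0.3647)/(2π)) = -6.8643 → s = 21.1357
seg 3 [261.8°–337.2°] cycloidal, h=-28: θ=325.3° here. β=63.5, B=75.4. -28·(0.8422 − sin(2π·0.8422)/(2π)) = -27.3105 → s = 0.6895
θ=289.3°: R = R0 + s = 30 + 21.1357 = 51.1357
θ=325.3°: R = R0 + s = 30 + 0.6895 = 30.6895

θ=289.3°: 51.1357
θ=325.3°: 30.6895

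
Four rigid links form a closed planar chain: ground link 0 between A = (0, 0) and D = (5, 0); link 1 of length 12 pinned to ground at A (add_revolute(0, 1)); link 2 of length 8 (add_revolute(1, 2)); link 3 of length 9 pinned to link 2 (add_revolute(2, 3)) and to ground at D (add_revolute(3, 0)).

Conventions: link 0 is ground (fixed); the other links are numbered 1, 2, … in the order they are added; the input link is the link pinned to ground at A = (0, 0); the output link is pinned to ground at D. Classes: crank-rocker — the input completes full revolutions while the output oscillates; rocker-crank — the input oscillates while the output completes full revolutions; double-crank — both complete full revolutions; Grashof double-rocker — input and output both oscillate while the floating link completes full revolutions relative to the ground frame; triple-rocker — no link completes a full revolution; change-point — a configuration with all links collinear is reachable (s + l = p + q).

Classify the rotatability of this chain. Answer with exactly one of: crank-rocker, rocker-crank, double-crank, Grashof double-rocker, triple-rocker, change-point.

lengths: ground=5, input=12, coupler=8, output=9
sorted: s=5 (shortest), l=12 (longest), p+q=17
s + l = 17 vs p + q = 17
s + l = p + q → change-point (collinear configuration reachable)

change-point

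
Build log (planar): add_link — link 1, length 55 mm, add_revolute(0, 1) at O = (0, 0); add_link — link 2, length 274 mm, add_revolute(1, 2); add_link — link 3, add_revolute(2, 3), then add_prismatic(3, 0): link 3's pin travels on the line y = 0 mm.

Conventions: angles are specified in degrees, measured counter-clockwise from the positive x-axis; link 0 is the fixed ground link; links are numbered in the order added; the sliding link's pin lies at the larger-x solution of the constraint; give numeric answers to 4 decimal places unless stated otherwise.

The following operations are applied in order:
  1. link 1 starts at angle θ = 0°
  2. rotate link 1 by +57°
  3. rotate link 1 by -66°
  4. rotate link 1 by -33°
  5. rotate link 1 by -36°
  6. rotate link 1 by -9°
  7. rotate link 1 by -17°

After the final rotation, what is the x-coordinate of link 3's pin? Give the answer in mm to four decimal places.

geometry: r = 55 mm, L = 274 mm, e = 0 mm; θ starts at 0°
rotate link 1 by +57°: θ ← 0° +57° = 57°
rotate link 1 by -66°: θ ← 57° -66° = -9°
rotate link 1 by -33°: θ ← -9° -33° = -42°
rotate link 1 by -36°: θ ← -42° -36° = -78°
rotate link 1 by -9°: θ ← -78° -9° = -87°
rotate link 1 by -17°: θ ← -87° -17° = -104°
crank pin P = (r cos θ, r sin θ) = (-13.305704, -53.366265)
h = r sin θ − e = -53.366265 − 0 = -53.366265
x = r cos θ + √(L² − h²) = -13.305704 + 268.752752 = 255.447048

255.4470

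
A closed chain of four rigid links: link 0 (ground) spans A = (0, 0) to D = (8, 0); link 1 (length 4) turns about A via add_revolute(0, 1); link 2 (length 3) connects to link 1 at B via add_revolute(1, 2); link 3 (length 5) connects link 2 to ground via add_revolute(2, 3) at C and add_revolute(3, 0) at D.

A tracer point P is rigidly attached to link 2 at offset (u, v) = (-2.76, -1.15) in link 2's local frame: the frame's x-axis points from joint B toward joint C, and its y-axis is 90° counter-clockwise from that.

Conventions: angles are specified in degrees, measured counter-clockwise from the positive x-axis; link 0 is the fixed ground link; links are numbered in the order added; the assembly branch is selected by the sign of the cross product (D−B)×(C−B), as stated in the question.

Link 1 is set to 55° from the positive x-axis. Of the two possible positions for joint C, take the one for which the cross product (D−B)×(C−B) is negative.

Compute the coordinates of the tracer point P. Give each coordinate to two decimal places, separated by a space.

A=(0,0), D=(8.00,0)
B = A + 4.00·(cos55°, sin55°) = (2.2943, 3.2766)
|BD| = 6.5796
circle(B,3.00) ∩ circle(D,5.00): a=2.0739, h=2.1677
  candidates: C₊=(5.1723,4.1236) cross=14.262; C₋=(3.0133,0.3640) cross=-14.262
  branch - wants cross < 0 → take C=(3.0133,0.3640) (cross=-14.262)
ex = (C−B)/|BC| = (0.2397,-0.9709); ey = (0.9709,0.2397)
P = B + -2.76·ex + -1.15·ey = (0.5164,5.6806)

0.52 5.68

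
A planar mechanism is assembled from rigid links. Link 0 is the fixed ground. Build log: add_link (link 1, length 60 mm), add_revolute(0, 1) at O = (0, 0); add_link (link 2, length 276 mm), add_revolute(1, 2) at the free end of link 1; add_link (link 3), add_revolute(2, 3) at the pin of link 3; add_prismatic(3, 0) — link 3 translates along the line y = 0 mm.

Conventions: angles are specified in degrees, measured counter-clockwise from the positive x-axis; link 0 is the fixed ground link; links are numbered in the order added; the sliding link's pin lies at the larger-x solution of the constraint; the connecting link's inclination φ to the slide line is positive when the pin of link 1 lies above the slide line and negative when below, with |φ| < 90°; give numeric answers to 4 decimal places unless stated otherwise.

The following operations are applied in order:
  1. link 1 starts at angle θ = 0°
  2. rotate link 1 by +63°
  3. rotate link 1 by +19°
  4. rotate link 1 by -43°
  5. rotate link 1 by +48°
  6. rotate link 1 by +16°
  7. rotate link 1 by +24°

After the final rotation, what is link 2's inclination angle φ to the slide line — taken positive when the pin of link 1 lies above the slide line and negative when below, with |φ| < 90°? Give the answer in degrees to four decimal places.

geometry: r = 60 mm, L = 276 mm, e = 0 mm; θ starts at 0°
rotate link 1 by +63°: θ ← 0° +63° = 63°
rotate link 1 by +19°: θ ← 63° +19° = 82°
rotate link 1 by -43°: θ ← 82° -43° = 39°
rotate link 1 by +48°: θ ← 39° +48° = 87°
rotate link 1 by +16°: θ ← 87° +16° = 103°
rotate link 1 by +24°: θ ← 103° +24° = 127°
h = r sin θ − e = 47.918131 − 0 = 47.918131
sin φ = h / L = 47.918131 / 276 = 0.17361642
φ = arcsin(0.17361642) = 9.998152°

9.9982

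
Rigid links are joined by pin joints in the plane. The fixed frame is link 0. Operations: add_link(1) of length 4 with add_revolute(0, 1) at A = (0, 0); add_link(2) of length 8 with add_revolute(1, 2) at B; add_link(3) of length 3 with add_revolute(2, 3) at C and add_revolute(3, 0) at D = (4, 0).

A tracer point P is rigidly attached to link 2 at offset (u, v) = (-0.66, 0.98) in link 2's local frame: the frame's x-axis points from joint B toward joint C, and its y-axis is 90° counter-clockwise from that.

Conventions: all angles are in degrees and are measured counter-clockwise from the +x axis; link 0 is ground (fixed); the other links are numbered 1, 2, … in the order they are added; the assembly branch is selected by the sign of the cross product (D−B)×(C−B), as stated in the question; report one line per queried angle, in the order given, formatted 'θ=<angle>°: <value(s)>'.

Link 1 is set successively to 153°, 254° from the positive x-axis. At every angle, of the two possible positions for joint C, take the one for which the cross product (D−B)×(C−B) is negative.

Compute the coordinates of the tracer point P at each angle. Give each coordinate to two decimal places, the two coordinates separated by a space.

A=(0,0), D=(4.00,0)
θ=153°: B = A + 4.00·(cos153°, sin153°) = (-3.5640, 1.8160)
θ=153°: |BD| = 7.7790
θ=153°: circle(B,8.00) ∩ circle(D,3.00): a=7.4247, h=2.9790
θ=153°:   candidates: C₊=(4.3509,2.9794) cross=23.174; C₋=(2.9601,-2.8140) cross=-23.174
θ=153°:   branch - wants cross < 0 → take C=(2.9601,-2.8140) (cross=-23.174)
θ=153°: ex = (C−B)/|BC| = (0.8155,-0.5787); ey = (0.5787,0.8155)
θ=153°: P = B + -0.66·ex + 0.98·ey = (-3.5351,2.9971)
θ=254°: B = A + 4.00·(cos254°, sin254°) = (-1.1025, -3.8450)
θ=254°: |BD| = 6.3891
θ=254°: circle(B,8.00) ∩ circle(D,3.00): a=7.4988, h=2.7872
θ=254°:   candidates: C₊=(3.2088,2.8938) cross=17.808; C₋=(6.5636,-1.5582) cross=-17.808
θ=254°:   branch - wants cross < 0 → take C=(6.5636,-1.5582) (cross=-17.808)
θ=254°: ex = (C−B)/|BC| = (0.9583,0.2859); ey = (-0.2859,0.9583)
θ=254°: P = B + -0.66·ex + 0.98·ey = (-2.0152,-3.0946)

θ=153°: -3.54 3.00
θ=254°: -2.02 -3.09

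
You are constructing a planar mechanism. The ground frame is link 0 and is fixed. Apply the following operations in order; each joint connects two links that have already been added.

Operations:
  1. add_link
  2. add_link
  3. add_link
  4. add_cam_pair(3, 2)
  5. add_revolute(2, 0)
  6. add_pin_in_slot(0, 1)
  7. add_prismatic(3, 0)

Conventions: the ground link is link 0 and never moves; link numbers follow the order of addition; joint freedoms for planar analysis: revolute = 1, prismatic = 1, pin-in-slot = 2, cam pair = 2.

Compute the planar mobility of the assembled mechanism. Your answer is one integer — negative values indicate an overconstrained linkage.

L=1 J1=0 J2=0
add link → L=2 J1=0 J2=0
add link → L=3 J1=0 J2=0
add link → L=4 J1=0 J2=0
C@3,2 dof=2 J2 → L=4 J1=0 J2=1
R@2,0 dof=1 J1 → L=4 J1=1 J2=1
PS@0,1 dof=2 J2 → L=4 J1=1 J2=2
P@3,0 dof=1 J1 → L=4 J1=2 J2=2
M=3(L−1)−2J1−J2=3·3−2·2−2=3

M = 3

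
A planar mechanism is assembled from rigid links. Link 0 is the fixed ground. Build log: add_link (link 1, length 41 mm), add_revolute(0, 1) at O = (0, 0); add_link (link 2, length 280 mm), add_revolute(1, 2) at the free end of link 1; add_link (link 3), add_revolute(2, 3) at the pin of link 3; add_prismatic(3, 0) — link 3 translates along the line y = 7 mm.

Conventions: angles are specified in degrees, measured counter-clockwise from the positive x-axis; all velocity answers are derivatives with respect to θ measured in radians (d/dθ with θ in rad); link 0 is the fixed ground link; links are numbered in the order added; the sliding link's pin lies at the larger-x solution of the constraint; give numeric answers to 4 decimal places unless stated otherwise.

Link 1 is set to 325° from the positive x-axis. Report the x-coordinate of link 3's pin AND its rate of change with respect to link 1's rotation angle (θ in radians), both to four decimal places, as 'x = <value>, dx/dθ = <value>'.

geometry: r = 41 mm, L = 280 mm, e = 7 mm
crank pin P = (r cos θ, r sin θ) = (33.585234, -23.516634)
h = r sin θ − e = -23.516634 − 7 = -30.516634
x = r cos θ + √(L² − h²) = 33.585234 + 278.332059 = 311.917293
dx/dθ = −r sin θ − h·r cos θ/√(L² − h²) (θ in radians; h = -30.516634) = 27.198956

x = 311.9173, dx/dθ = 27.1990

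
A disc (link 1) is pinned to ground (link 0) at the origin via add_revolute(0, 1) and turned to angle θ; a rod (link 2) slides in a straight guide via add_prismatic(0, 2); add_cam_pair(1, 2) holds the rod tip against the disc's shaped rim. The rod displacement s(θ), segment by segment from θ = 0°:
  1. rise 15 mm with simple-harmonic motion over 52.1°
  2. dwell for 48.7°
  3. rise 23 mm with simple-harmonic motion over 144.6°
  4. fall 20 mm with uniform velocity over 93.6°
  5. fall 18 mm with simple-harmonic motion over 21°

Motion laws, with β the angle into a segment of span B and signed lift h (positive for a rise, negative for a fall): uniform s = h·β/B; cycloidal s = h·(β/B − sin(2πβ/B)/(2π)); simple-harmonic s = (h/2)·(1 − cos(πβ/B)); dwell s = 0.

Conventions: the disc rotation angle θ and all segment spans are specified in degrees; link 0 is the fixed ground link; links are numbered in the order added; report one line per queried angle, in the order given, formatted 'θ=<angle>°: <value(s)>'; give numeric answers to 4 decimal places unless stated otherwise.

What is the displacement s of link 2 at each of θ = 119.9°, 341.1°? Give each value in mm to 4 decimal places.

segment 1 (0° to 52.1°, simple-harmonic, h = 15) is passed completely: s = 0.0000 + (15) = 15.0000
segment 2 (52.1° to 100.8°, dwell): s unchanged at 15.0000
θ = 119.9° falls in segment 3 (100.8° to 245.4°, simple-harmonic, h = 23): β = 119.9 − 100.8 = 19.1°, B = 144.6°; Δs = 23/2·(1 − cos(π·0.1321)) = 0.9760; s = 15.0000 + 0.9760 = 15.9760
segment 3 (100.8° to 245.4°, simple-harmonic, h = 23) is passed completely: s = 15.0000 + (23) = 38.0000
segment 4 (245.4° to 339°, uniform, h = -20) is passed completely: s = 38.0000 + (-20) = 18.0000
θ = 341.1° falls in segment 5 (339° to 360°, simple-harmonic, h = -18): β = 341.1 − 339 = 2.1°, B = 21°; Δs = -18/2·(1 − cos(π·0.1000)) = -0.4405; s = 18.0000 − 0.4405 = 17.5595

θ=119.9°: 15.9760
θ=341.1°: 17.5595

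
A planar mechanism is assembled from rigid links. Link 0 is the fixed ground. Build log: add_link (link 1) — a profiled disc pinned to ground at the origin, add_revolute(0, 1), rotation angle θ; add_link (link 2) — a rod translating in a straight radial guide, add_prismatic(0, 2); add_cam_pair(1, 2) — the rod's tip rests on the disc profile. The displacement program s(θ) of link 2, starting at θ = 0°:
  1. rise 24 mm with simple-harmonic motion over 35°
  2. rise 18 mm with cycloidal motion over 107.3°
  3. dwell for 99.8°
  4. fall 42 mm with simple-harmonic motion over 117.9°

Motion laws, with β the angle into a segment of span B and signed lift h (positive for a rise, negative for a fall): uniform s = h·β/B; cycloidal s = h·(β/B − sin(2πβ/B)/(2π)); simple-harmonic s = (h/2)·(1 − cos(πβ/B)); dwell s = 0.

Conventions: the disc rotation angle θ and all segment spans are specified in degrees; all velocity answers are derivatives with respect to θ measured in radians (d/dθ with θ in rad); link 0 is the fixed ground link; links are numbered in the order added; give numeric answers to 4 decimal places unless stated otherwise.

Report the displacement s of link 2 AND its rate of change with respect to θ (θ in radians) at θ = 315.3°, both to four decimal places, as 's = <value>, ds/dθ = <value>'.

seg 1 [0°–35°] simple-harmonic, h=24: full span → s += 24 → s = 24.0000
seg 2 [35°–142.3°] cycloidal, h=18: full span → s += 18 → s = 42.0000
seg 3 [142.3°–242.1°] dwell: s stays 42.0000
seg 4 [242.1°–360°] simple-harmonic, h=-42: θ=315.3° here. β=73.2, B=117.9. -42/2·(1 − cos(π·0.6209)) = -28.7837 → s = 13.2163
velocity in seg [242.1°–360°] (simple-harmonic), θ in radians: β = 73.2° = 1.2776 rad, B = 117.9° = 2.0577 rad; ds/dθ = (πh/(2B)) sin(πβ/B) = (π·(-42)/(2·2.0577)) sin(π·0.6209) = -29.777440 mm/rad

s = 13.2163, ds/dθ = -29.7774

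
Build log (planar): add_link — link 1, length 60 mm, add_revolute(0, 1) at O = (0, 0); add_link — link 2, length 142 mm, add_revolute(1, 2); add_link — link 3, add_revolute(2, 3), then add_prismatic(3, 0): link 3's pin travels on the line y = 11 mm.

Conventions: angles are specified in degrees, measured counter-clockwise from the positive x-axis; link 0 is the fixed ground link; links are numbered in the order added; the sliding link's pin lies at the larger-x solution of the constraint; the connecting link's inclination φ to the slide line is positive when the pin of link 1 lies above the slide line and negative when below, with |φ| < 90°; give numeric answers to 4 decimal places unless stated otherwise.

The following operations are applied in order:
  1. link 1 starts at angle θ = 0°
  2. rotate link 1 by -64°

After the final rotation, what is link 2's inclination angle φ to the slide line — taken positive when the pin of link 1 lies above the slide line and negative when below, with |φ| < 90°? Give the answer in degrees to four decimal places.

geometry: r = 60 mm, L = 142 mm, e = 11 mm; θ starts at 0°
rotate link 1 by -64°: θ ← 0° -64° = -64°
h = r sin θ − e = -53.927643 − 11 = -64.927643
sin φ = h / L = -64.927643 / 142 = -0.45723692
φ = arcsin(-0.45723692) = -27.208954°

-27.2090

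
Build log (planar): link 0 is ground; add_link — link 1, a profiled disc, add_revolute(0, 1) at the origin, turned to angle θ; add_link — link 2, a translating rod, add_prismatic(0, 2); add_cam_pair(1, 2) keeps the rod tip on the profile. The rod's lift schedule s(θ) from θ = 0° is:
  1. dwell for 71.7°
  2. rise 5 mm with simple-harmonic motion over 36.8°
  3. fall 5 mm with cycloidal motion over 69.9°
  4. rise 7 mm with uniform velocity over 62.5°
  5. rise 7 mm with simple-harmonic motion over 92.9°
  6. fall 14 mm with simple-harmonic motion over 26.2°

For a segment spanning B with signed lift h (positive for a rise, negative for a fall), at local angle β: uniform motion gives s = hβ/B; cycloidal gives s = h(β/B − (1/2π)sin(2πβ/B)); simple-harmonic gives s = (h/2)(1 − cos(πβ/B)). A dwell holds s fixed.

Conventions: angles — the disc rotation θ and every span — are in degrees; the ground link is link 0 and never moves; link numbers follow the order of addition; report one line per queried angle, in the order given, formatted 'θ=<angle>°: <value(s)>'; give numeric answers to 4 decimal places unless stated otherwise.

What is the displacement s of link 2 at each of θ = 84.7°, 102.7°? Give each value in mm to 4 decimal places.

seg 1 [0°–71.7°] dwell: s stays 0.0000
seg 2 [71.7°–108.5°] simple-harmonic, h=5: θ=84.7° here. β=13, B=36.8. 5/2·(1 − cos(π·0.3533)) = 1.3879 → s = 1.3879
seg 2 [71.7°–108.5°] simple-harmonic, h=5: θ=102.7° here. β=31, B=36.8. 5/2·(1 − cos(π·0.8424)) = 4.6998 → s = 4.6998

θ=84.7°: 1.3879
θ=102.7°: 4.6998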